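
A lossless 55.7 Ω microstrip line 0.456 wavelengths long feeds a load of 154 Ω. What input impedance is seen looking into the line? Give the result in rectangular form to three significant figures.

Z_in ≈ 103 + j65 Ω

βl = 2π × 0.456 = 164°
tan(βl) = tan(164°) = -0.284
Z_in = Z_0·(Z_L + jZ_0·tanβl)/(Z_0 + jZ_L·tanβl)
     = 55.7·(154 − j15.8)/(55.7 − j43.7)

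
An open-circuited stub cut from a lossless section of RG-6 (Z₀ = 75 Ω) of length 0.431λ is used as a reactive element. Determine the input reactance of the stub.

βl = 2π × 0.431 = 155°
tan(βl) = -0.463
For an open-circuited stub, Z_in = −jZ_0·cot(βl) = −jZ_0/tan(βl)

X_in ≈ 162 Ω (inductive)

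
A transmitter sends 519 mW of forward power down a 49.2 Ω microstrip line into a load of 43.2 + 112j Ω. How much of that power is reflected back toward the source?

P_reflected ≈ 310 mW

|Γ| = |(-6 + j112)/(92.4 + j112)| = 0.772
|Γ|² = 0.597
P_refl = |Γ|²·P_inc = 310 mW, P_del = (1 − |Γ|²)·P_inc = 209 mW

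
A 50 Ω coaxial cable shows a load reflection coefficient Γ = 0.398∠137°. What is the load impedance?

Z_L ≈ 24.2 + j15.6 Ω

Z_L = Z_0·(1 + Γ)/(1 − Γ) = 50·(0.709 + j0.271)/(1.29 − j0.271)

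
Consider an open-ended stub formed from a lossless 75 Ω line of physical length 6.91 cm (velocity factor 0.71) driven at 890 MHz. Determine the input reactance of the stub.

X_in ≈ 18.6 Ω (inductive)

λ = v/f = 0.71·c / 890 MHz = 0.239 m
βl = 2π·l/λ = 2π × 0.289 = 104°
tan(βl) = -4.03
For an open-ended stub, Z_in = −jZ_0·cot(βl) = −jZ_0/tan(βl)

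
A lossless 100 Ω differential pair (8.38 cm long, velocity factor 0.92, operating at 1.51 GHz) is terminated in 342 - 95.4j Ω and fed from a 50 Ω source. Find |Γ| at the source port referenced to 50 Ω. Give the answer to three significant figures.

λ = v/f = 0.92·c / 1.51 GHz = 0.183 m
βl = 2π·l/λ = 2π × 0.458 = 165°
tan(βl) = -0.267
Z_in = Z_0·(Z_L + jZ_0·tanβl)/(Z_0 + jZ_L·tanβl) = 264 + j159 Ω
Γ_s = (Z_in − Z_s)/(Z_in + Z_s) = (214 + j159)/(314 + j159), |Γ_s| = 0.758

|Γ| ≈ 0.758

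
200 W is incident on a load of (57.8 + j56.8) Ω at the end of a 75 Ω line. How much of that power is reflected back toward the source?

|Γ| = |(-17.2 + j56.8)/(132.8 + j56.8)| = 0.411
|Γ|² = 0.169
P_refl = |Γ|²·P_inc = 33.8 W, P_del = (1 − |Γ|²)·P_inc = 166 W

P_reflected ≈ 33.8 W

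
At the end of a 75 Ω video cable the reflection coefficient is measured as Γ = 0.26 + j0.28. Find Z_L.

Z_L ≈ 102 + j67.1 Ω

Z_L = Z_0·(1 + Γ)/(1 − Γ) = 75·(1.26 + j0.28)/(0.74 − j0.28)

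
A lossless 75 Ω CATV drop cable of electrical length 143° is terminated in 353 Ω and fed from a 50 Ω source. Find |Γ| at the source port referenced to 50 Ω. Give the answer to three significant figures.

|Γ| ≈ 0.7

tan(βl) = -0.754
Z_in = Z_0·(Z_L + jZ_0·tanβl)/(Z_0 + jZ_L·tanβl) = 40.8 + j88 Ω
Γ_s = (Z_in − Z_s)/(Z_in + Z_s) = (-9.24 + j88)/(90.8 + j88), |Γ_s| = 0.7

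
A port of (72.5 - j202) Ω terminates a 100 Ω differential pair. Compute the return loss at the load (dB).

Γ = (-27.5 − j202)/(172.5 − j202), |Γ| = 0.767
RL = −20·log₁₀|Γ| = −20·log₁₀(0.767)

RL ≈ 2.3 dB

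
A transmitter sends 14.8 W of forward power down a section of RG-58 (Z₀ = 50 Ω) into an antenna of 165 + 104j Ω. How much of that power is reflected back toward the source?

P_reflected ≈ 6.24 W

|Γ| = |(115 + j104)/(215 + j104)| = 0.649
|Γ|² = 0.421
P_refl = |Γ|²·P_inc = 6.24 W, P_del = (1 − |Γ|²)·P_inc = 8.56 W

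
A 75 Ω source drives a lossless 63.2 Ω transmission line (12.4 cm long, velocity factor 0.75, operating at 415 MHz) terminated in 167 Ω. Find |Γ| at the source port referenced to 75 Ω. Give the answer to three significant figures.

λ = v/f = 0.75·c / 415 MHz = 0.542 m
βl = 2π·l/λ = 2π × 0.229 = 82.3°
tan(βl) = 7.43
Z_in = Z_0·(Z_L + jZ_0·tanβl)/(Z_0 + jZ_L·tanβl) = 24.3 − j7.27 Ω
Γ_s = (Z_in − Z_s)/(Z_in + Z_s) = (-50.7 − j7.27)/(99.3 − j7.27), |Γ_s| = 0.515

|Γ| ≈ 0.515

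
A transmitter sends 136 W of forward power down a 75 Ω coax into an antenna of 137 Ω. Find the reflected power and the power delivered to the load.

P_reflected ≈ 11.6 W; P_delivered ≈ 124 W

Γ = (137 − 75)/(137 + 75) = 0.292
|Γ|² = 0.0855
P_refl = |Γ|²·P_inc = 11.6 W, P_del = (1 − |Γ|²)·P_inc = 124 W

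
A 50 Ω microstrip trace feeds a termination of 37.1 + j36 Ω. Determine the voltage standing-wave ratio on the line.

VSWR ≈ 2.37

Γ = (Z_L − Z_0)/(Z_L + Z_0) = (-12.9 + j36)/(87.1 + j36)
|Γ| = 38.2/94.2 = 0.406
VSWR = (1 + |Γ|)/(1 − |Γ|) = 1.41/0.594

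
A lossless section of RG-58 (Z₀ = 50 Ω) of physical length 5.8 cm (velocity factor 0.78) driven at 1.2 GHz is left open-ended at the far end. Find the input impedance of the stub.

λ = v/f = 0.78·c / 1.2 GHz = 0.195 m
βl = 2π·l/λ = 2π × 0.297 = 107°
tan(βl) = -3.26
For an open-ended stub, Z_in = −jZ_0·cot(βl) = −jZ_0/tan(βl)

Z_in ≈ +j15.4 Ω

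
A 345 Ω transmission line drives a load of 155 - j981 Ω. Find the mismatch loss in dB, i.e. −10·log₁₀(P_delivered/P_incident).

mismatch loss ≈ 7.53 dB

Γ = (-190 − j981)/(500 − j981), |Γ| = 0.908
|Γ|² = 0.824, so P_del/P_inc = 1 − |Γ|² = 0.176
ML = −10·log₁₀(1 − |Γ|²)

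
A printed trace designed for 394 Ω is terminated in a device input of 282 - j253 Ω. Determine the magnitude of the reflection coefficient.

|Γ| ≈ 0.383

Γ = (Z_L − Z_0)/(Z_L + Z_0) = (-112 − j253)/(676 − j253)
|Γ| = 277/722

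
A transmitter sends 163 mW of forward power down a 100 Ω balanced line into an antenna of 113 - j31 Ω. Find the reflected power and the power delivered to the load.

|Γ| = |(13 − j31)/(213 − j31)| = 0.156
|Γ|² = 0.0244
P_refl = |Γ|²·P_inc = 3.98 mW, P_del = (1 − |Γ|²)·P_inc = 159 mW

P_reflected ≈ 3.98 mW; P_delivered ≈ 159 mW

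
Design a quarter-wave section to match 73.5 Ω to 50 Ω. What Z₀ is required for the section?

Z_qwt = √(Z_0·R_L) = √(50 × 73.5) = √3675

Z_qwt ≈ 60.6 Ω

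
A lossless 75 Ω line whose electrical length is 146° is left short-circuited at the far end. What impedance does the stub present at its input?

tan(βl) = -0.675
For a short-circuited stub, Z_in = jZ_0·tan(βl)

Z_in ≈ −j50.6 Ω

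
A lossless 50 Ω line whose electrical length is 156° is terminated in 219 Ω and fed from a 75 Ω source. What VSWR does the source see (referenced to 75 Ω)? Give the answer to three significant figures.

VSWR ≈ 3.55

tan(βl) = -0.445
Z_in = Z_0·(Z_L + jZ_0·tanβl)/(Z_0 + jZ_L·tanβl) = 54.6 + j84.3 Ω
Γ_s = (Z_in − Z_s)/(Z_in + Z_s) = (-20.4 + j84.3)/(130 + j84.3), |Γ_s| = 0.561
VSWR = (1 + |Γ_s|)/(1 − |Γ_s|)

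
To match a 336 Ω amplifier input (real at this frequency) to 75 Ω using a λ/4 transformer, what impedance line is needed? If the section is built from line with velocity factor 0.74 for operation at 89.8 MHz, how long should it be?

Z_qwt = √(Z_0·R_L) = √(75 × 336) = √25200
λ = 0.74·c/f = 2.47 m, so l = λ/4 = 0.618 m

Z_qwt ≈ 159 Ω; length ≈ 61.8 cm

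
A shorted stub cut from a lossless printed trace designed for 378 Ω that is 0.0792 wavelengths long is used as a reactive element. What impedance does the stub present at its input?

βl = 2π × 0.0792 = 28.5°
tan(βl) = 0.543
For a shorted stub, Z_in = jZ_0·tan(βl)

Z_in ≈ +j205 Ω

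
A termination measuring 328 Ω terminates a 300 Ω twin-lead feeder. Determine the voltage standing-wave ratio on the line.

Γ = (328 − 300)/(328 + 300) = 0.0446
VSWR = (1 + 0.0446)/(1 − 0.0446)

VSWR ≈ 1.09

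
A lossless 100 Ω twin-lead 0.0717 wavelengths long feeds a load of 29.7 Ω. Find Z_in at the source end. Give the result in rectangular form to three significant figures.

βl = 2π × 0.0717 = 25.8°
tan(βl) = tan(25.8°) = 0.484
Z_in = Z_0·(Z_L + jZ_0·tanβl)/(Z_0 + jZ_L·tanβl)
     = 100·(29.7 + j48.4)/(100 + j14.4)

Z_in ≈ 35.9 + j43.2 Ω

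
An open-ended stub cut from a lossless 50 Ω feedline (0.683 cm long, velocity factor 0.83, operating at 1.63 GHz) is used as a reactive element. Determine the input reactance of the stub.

λ = v/f = 0.83·c / 1.63 GHz = 0.153 m
βl = 2π·l/λ = 2π × 0.0447 = 16.1°
tan(βl) = 0.289
For an open-ended stub, Z_in = −jZ_0·cot(βl) = −jZ_0/tan(βl)

X_in ≈ -173 Ω (capacitive)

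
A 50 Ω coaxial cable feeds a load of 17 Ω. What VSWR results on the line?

VSWR ≈ 2.94

Γ = (17 − 50)/(17 + 50) = -0.493
VSWR = (1 + 0.493)/(1 − 0.493)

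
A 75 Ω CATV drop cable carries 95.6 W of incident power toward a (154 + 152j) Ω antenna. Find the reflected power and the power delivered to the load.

P_reflected ≈ 37.1 W; P_delivered ≈ 58.5 W

|Γ| = |(79 + j152)/(229 + j152)| = 0.623
|Γ|² = 0.388
P_refl = |Γ|²·P_inc = 37.1 W, P_del = (1 − |Γ|²)·P_inc = 58.5 W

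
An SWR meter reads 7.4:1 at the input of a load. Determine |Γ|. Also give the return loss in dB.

|Γ| ≈ 0.762; return loss ≈ 2.36 dB

|Γ| = (S − 1)/(S + 1) = (7.4 − 1)/(7.4 + 1) = 6.4/8.4
RL = −20·log₁₀|Γ| = −20·log₁₀(0.762)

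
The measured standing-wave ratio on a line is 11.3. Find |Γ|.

|Γ| = (S − 1)/(S + 1) = (11.3 − 1)/(11.3 + 1) = 10.3/12.3

|Γ| ≈ 0.837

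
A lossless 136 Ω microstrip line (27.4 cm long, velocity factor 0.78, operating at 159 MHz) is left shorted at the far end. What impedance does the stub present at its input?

Z_in ≈ +j321 Ω

λ = v/f = 0.78·c / 159 MHz = 1.47 m
βl = 2π·l/λ = 2π × 0.186 = 67°
tan(βl) = 2.36
For a shorted stub, Z_in = jZ_0·tan(βl)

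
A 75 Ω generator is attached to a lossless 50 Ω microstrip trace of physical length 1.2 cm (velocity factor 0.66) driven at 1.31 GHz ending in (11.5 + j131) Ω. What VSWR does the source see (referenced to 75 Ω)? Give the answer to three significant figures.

VSWR ≈ 23.5

λ = v/f = 0.66·c / 1.31 GHz = 0.151 m
βl = 2π·l/λ = 2π × 0.0794 = 28.6°
tan(βl) = 0.545
Z_in = Z_0·(Z_L + jZ_0·tanβl)/(Z_0 + jZ_L·tanβl) = 75.2 − j348 Ω
Γ_s = (Z_in − Z_s)/(Z_in + Z_s) = (0.181 − j348)/(150 − j348), |Γ_s| = 0.918
VSWR = (1 + |Γ_s|)/(1 − |Γ_s|)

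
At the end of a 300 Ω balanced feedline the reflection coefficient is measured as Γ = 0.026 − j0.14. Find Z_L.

Z_L = Z_0·(1 + Γ)/(1 − Γ) = 300·(1.03 − j0.14)/(0.974 + j0.14)

Z_L ≈ 304 − j86.8 Ω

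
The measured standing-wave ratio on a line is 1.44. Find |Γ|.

|Γ| = (S − 1)/(S + 1) = (1.44 − 1)/(1.44 + 1) = 0.44/2.44

|Γ| ≈ 0.18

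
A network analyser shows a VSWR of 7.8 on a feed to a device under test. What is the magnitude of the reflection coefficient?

|Γ| = (S − 1)/(S + 1) = (7.8 − 1)/(7.8 + 1) = 6.8/8.8

|Γ| ≈ 0.773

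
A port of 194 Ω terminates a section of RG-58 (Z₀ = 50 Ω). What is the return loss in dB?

RL ≈ 4.58 dB

Γ = (194 − 50)/(194 + 50) = 0.59
RL = −20·log₁₀|Γ| = −20·log₁₀(0.59)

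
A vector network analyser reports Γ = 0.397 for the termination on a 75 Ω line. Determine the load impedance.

Z_L = Z_0·(1 + Γ)/(1 − Γ) = 75·(1.4)/(0.603)

Z_L ≈ 174 Ω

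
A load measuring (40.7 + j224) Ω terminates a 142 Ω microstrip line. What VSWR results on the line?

VSWR ≈ 12.4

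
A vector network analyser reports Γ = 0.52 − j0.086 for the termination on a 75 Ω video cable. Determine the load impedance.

Z_L = Z_0·(1 + Γ)/(1 − Γ) = 75·(1.52 − j0.086)/(0.48 + j0.086)

Z_L ≈ 228 − j54.2 Ω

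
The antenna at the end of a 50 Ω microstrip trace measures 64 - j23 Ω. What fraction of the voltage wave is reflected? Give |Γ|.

|Γ| ≈ 0.232

Γ = (Z_L − Z_0)/(Z_L + Z_0) = (14 − j23)/(114 − j23)
|Γ| = 26.9/116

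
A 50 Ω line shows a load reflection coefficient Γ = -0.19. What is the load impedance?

Z_L = Z_0·(1 + Γ)/(1 − Γ) = 50·(0.81)/(1.19)

Z_L ≈ 34 Ω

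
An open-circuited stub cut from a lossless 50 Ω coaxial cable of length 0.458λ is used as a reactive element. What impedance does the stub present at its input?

βl = 2π × 0.458 = 165°
tan(βl) = -0.27
For an open-circuited stub, Z_in = −jZ_0·cot(βl) = −jZ_0/tan(βl)

Z_in ≈ +j185 Ω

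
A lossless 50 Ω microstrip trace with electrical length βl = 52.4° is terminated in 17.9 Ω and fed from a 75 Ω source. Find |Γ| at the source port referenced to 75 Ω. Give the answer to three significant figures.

tan(βl) = 1.3
Z_in = Z_0·(Z_L + jZ_0·tanβl)/(Z_0 + jZ_L·tanβl) = 39.5 + j46.5 Ω
Γ_s = (Z_in − Z_s)/(Z_in + Z_s) = (-35.5 + j46.5)/(115 + j46.5), |Γ_s| = 0.473

|Γ| ≈ 0.473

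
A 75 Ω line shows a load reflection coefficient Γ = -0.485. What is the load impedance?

Z_L = Z_0·(1 + Γ)/(1 − Γ) = 75·(0.515)/(1.48)

Z_L ≈ 26 Ω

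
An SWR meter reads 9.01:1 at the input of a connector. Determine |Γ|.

|Γ| ≈ 0.8

|Γ| = (S − 1)/(S + 1) = (9.01 − 1)/(9.01 + 1) = 8.01/10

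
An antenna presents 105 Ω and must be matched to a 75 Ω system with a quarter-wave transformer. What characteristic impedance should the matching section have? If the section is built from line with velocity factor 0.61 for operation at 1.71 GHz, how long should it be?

Z_qwt = √(Z_0·R_L) = √(75 × 105) = √7875
λ = 0.61·c/f = 0.107 m, so l = λ/4 = 0.0268 m

Z_qwt ≈ 88.7 Ω; length ≈ 2.68 cm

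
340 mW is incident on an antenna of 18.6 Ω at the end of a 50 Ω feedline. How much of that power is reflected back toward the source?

Γ = (18.6 − 50)/(18.6 + 50) = -0.458
|Γ|² = 0.21
P_refl = |Γ|²·P_inc = 71.2 mW, P_del = (1 − |Γ|²)·P_inc = 269 mW

P_reflected ≈ 71.2 mW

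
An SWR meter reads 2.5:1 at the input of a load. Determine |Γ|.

|Γ| ≈ 0.429

|Γ| = (S − 1)/(S + 1) = (2.5 − 1)/(2.5 + 1) = 1.5/3.5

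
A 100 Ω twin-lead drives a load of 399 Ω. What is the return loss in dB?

RL ≈ 4.45 dB

Γ = (399 − 100)/(399 + 100) = 0.599
RL = −20·log₁₀|Γ| = −20·log₁₀(0.599)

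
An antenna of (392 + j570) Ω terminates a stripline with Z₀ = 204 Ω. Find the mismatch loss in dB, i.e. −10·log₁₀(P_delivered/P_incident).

mismatch loss ≈ 3.28 dB

Γ = (188 + j570)/(596 + j570), |Γ| = 0.728
|Γ|² = 0.53, so P_del/P_inc = 1 − |Γ|² = 0.47
ML = −10·log₁₀(1 − |Γ|²)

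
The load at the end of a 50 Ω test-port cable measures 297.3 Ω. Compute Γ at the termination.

Γ = 0.712

Γ = (Z_L − Z_0)/(Z_L + Z_0) = (297.3 − 50)/(297.3 + 50) = 247.3/347.3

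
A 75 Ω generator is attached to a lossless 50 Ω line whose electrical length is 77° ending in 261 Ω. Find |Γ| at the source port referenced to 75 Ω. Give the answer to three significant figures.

tan(βl) = 4.33
Z_in = Z_0·(Z_L + jZ_0·tanβl)/(Z_0 + jZ_L·tanβl) = 10.1 − j11.1 Ω
Γ_s = (Z_in − Z_s)/(Z_in + Z_s) = (-64.9 − j11.1)/(85.1 − j11.1), |Γ_s| = 0.768

|Γ| ≈ 0.768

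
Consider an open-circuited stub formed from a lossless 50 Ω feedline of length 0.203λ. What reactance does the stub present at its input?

βl = 2π × 0.203 = 73.1°
tan(βl) = 3.29
For an open-circuited stub, Z_in = −jZ_0·cot(βl) = −jZ_0/tan(βl)

X_in ≈ -15.2 Ω (capacitive)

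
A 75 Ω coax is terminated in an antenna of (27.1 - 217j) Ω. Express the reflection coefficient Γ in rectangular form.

Γ = (Z_L − Z_0)/(Z_L + Z_0) = (-47.9 − j217)/(102.1 − j217)

Γ ≈ 0.734 − j0.566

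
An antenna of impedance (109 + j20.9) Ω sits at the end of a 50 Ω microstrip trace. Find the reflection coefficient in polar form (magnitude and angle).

Γ ≈ 0.39 ∠ 12°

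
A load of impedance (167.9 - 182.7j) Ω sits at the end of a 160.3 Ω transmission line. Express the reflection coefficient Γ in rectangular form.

Γ = (Z_L − Z_0)/(Z_L + Z_0) = (7.6 − j182.7)/(328.2 − j182.7)

Γ ≈ 0.254 − j0.415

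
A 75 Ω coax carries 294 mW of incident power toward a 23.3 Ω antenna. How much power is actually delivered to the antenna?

Γ = (23.3 − 75)/(23.3 + 75) = -0.526
|Γ|² = 0.277
P_refl = |Γ|²·P_inc = 81.3 mW, P_del = (1 − |Γ|²)·P_inc = 213 mW

P_delivered ≈ 213 mW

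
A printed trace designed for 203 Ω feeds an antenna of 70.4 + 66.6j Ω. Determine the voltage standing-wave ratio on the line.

Γ = (Z_L − Z_0)/(Z_L + Z_0) = (-132.6 + j66.6)/(273.4 + j66.6)
|Γ| = 148/281 = 0.527
VSWR = (1 + |Γ|)/(1 − |Γ|) = 1.53/0.473

VSWR ≈ 3.23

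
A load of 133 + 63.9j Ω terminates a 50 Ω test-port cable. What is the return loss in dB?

RL ≈ 5.35 dB

Γ = (83 + j63.9)/(183 + j63.9), |Γ| = 0.54
RL = −20·log₁₀|Γ| = −20·log₁₀(0.54)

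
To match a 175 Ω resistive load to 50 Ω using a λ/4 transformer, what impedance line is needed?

Z_qwt ≈ 93.5 Ω

Z_qwt = √(Z_0·R_L) = √(50 × 175) = √8750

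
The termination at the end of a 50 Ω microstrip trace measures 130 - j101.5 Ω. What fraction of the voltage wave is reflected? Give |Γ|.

|Γ| ≈ 0.625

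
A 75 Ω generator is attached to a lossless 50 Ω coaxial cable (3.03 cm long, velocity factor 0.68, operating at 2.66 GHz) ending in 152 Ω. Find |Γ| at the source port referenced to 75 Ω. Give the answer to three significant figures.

λ = v/f = 0.68·c / 2.66 GHz = 0.0767 m
βl = 2π·l/λ = 2π × 0.395 = 142°
tan(βl) = -0.775
Z_in = Z_0·(Z_L + jZ_0·tanβl)/(Z_0 + jZ_L·tanβl) = 37.1 + j48.8 Ω
Γ_s = (Z_in − Z_s)/(Z_in + Z_s) = (-37.9 + j48.8)/(112 + j48.8), |Γ_s| = 0.505

|Γ| ≈ 0.505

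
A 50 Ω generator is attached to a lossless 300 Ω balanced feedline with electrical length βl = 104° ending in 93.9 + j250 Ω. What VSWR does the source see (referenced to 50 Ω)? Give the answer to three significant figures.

tan(βl) = -4.01
Z_in = Z_0·(Z_L + jZ_0·tanβl)/(Z_0 + jZ_L·tanβl) = 78.5 − j197 Ω
Γ_s = (Z_in − Z_s)/(Z_in + Z_s) = (28.5 − j197)/(129 − j197), |Γ_s| = 0.846
VSWR = (1 + |Γ_s|)/(1 − |Γ_s|)

VSWR ≈ 12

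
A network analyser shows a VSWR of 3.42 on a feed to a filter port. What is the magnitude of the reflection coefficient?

|Γ| ≈ 0.548

|Γ| = (S − 1)/(S + 1) = (3.42 − 1)/(3.42 + 1) = 2.42/4.42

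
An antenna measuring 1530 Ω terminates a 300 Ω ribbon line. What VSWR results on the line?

For a purely resistive load, VSWR = R_L/Z_0 or Z_0/R_L (whichever > 1) = 1530/300

VSWR ≈ 5.1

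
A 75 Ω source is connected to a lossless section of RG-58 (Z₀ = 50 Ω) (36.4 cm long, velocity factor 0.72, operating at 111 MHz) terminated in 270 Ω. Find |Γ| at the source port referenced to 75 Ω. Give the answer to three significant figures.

λ = v/f = 0.72·c / 111 MHz = 1.95 m
βl = 2π·l/λ = 2π × 0.187 = 67.3°
tan(βl) = 2.4
Z_in = Z_0·(Z_L + jZ_0·tanβl)/(Z_0 + jZ_L·tanβl) = 10.8 − j20 Ω
Γ_s = (Z_in − Z_s)/(Z_in + Z_s) = (-64.2 − j20)/(85.8 − j20), |Γ_s| = 0.763

|Γ| ≈ 0.763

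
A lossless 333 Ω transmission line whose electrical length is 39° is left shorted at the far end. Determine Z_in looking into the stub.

tan(βl) = 0.81
For a shorted stub, Z_in = jZ_0·tan(βl)

Z_in ≈ +j270 Ω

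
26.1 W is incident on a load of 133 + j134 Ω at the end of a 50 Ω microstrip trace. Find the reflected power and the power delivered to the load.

P_reflected ≈ 12.6 W; P_delivered ≈ 13.5 W

|Γ| = |(83 + j134)/(183 + j134)| = 0.695
|Γ|² = 0.483
P_refl = |Γ|²·P_inc = 12.6 W, P_del = (1 − |Γ|²)·P_inc = 13.5 W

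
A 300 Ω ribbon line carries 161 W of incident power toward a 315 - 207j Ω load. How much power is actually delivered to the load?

P_delivered ≈ 145 W

|Γ| = |(15 − j207)/(615 − j207)| = 0.32
|Γ|² = 0.102
P_refl = |Γ|²·P_inc = 16.5 W, P_del = (1 − |Γ|²)·P_inc = 145 W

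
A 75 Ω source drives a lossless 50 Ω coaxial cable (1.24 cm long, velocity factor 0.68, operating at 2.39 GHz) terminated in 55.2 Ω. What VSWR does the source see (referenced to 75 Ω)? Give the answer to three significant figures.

λ = v/f = 0.68·c / 2.39 GHz = 0.0854 m
βl = 2π·l/λ = 2π × 0.145 = 52.3°
tan(βl) = 1.29
Z_in = Z_0·(Z_L + jZ_0·tanβl)/(Z_0 + jZ_L·tanβl) = 48.5 − j4.66 Ω
Γ_s = (Z_in − Z_s)/(Z_in + Z_s) = (-26.5 − j4.66)/(124 − j4.66), |Γ_s| = 0.217
VSWR = (1 + |Γ_s|)/(1 − |Γ_s|)

VSWR ≈ 1.56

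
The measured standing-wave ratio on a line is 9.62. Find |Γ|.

|Γ| = (S − 1)/(S + 1) = (9.62 − 1)/(9.62 + 1) = 8.62/10.6

|Γ| ≈ 0.812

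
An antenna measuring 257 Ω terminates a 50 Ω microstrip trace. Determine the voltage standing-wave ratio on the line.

Γ = (257 − 50)/(257 + 50) = 0.674
VSWR = (1 + 0.674)/(1 − 0.674)

VSWR ≈ 5.14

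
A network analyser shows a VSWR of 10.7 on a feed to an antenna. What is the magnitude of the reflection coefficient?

|Γ| = (S − 1)/(S + 1) = (10.7 − 1)/(10.7 + 1) = 9.7/11.7

|Γ| ≈ 0.829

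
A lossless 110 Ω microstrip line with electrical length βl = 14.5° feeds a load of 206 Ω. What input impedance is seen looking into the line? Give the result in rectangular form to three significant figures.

Z_in ≈ 178 − j57.8 Ω

tan(βl) = tan(14.5°) = 0.259
Z_in = Z_0·(Z_L + jZ_0·tanβl)/(Z_0 + jZ_L·tanβl)
     = 110·(206 + j28.4)/(110 + j53.3)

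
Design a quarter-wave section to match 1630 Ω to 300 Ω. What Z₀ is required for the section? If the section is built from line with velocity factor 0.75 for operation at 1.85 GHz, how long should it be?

Z_qwt ≈ 699 Ω; length ≈ 3.04 cm

Z_qwt = √(Z_0·R_L) = √(300 × 1630) = √489000
λ = 0.75·c/f = 0.122 m, so l = λ/4 = 0.0304 m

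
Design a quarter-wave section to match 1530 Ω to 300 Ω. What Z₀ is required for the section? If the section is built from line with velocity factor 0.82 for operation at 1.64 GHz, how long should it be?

Z_qwt = √(Z_0·R_L) = √(300 × 1530) = √459000
λ = 0.82·c/f = 0.15 m, so l = λ/4 = 0.0375 m

Z_qwt ≈ 677 Ω; length ≈ 3.75 cm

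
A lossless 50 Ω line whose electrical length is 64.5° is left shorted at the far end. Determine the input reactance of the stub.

X_in ≈ 105 Ω (inductive)

tan(βl) = 2.1
For a shorted stub, Z_in = jZ_0·tan(βl)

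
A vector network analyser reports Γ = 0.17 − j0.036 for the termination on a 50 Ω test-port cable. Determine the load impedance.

Z_L ≈ 70.3 − j5.22 Ω

Z_L = Z_0·(1 + Γ)/(1 − Γ) = 50·(1.17 − j0.036)/(0.83 + j0.036)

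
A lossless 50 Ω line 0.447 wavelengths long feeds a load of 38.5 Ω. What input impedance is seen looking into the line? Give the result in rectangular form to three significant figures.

βl = 2π × 0.447 = 161°
tan(βl) = tan(161°) = -0.346
Z_in = Z_0·(Z_L + jZ_0·tanβl)/(Z_0 + jZ_L·tanβl)
     = 50·(38.5 − j17.3)/(50 − j13.3)

Z_in ≈ 40.3 − j6.57 Ω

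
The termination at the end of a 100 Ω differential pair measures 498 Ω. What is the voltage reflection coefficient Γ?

Γ = 0.666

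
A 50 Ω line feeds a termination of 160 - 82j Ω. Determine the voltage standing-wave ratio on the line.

VSWR ≈ 4.11

Γ = (Z_L − Z_0)/(Z_L + Z_0) = (110 − j82)/(210 − j82)
|Γ| = 137/225 = 0.609
VSWR = (1 + |Γ|)/(1 − |Γ|) = 1.61/0.391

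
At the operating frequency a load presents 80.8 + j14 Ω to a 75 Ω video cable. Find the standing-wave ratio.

Γ = (Z_L − Z_0)/(Z_L + Z_0) = (5.8 + j14)/(155.8 + j14)
|Γ| = 15.2/156 = 0.0969
VSWR = (1 + |Γ|)/(1 − |Γ|) = 1.1/0.903

VSWR ≈ 1.21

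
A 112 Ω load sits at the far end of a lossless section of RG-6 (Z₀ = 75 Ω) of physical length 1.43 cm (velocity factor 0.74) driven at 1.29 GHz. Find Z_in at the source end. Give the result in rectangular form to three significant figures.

Z_in ≈ 85.8 − j30.5 Ω

λ = v/f = 0.74·c / 1.29 GHz = 0.172 m
βl = 2π·l/λ = 2π × 0.0831 = 29.9°
tan(βl) = tan(29.9°) = 0.575
Z_in = Z_0·(Z_L + jZ_0·tanβl)/(Z_0 + jZ_L·tanβl)
     = 75·(112 + j43.2)/(75 + j64.4)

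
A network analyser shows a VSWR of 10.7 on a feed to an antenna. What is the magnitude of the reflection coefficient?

|Γ| ≈ 0.829

|Γ| = (S − 1)/(S + 1) = (10.7 − 1)/(10.7 + 1) = 9.7/11.7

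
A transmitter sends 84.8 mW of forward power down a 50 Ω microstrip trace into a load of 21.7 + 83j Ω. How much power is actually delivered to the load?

P_delivered ≈ 30.6 mW

|Γ| = |(-28.3 + j83)/(71.7 + j83)| = 0.8
|Γ|² = 0.639
P_refl = |Γ|²·P_inc = 54.2 mW, P_del = (1 − |Γ|²)·P_inc = 30.6 mW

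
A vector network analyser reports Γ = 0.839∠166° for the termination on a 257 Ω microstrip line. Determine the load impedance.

Z_L ≈ 22.8 + j31.3 Ω

Z_L = Z_0·(1 + Γ)/(1 − Γ) = 257·(0.186 + j0.203)/(1.81 − j0.203)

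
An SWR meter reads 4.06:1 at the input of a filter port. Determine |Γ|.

|Γ| ≈ 0.605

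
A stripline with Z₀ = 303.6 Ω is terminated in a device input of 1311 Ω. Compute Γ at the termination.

Γ = 0.624

Γ = (Z_L − Z_0)/(Z_L + Z_0) = (1311 − 303.6)/(1311 + 303.6) = 1007/1615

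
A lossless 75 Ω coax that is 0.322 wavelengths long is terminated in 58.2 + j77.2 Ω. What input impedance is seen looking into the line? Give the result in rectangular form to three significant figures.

βl = 2π × 0.322 = 116°
tan(βl) = tan(116°) = -2.06
Z_in = Z_0·(Z_L + jZ_0·tanβl)/(Z_0 + jZ_L·tanβl)
     = 75·(58.2 − j77.1)/(234 − j120)

Z_in ≈ 24.8 − j12 Ω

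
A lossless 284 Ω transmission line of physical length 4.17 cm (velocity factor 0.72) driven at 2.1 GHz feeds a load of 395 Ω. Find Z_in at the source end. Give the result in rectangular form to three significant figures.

Z_in ≈ 306 + j95.2 Ω

λ = v/f = 0.72·c / 2.1 GHz = 0.103 m
βl = 2π·l/λ = 2π × 0.405 = 146°
tan(βl) = tan(146°) = -0.676
Z_in = Z_0·(Z_L + jZ_0·tanβl)/(Z_0 + jZ_L·tanβl)
     = 284·(395 − j192)/(284 − j267)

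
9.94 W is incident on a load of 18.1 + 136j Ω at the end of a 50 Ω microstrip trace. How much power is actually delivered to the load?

|Γ| = |(-31.9 + j136)/(68.1 + j136)| = 0.918
|Γ|² = 0.844
P_refl = |Γ|²·P_inc = 8.38 W, P_del = (1 − |Γ|²)·P_inc = 1.56 W

P_delivered ≈ 1.56 W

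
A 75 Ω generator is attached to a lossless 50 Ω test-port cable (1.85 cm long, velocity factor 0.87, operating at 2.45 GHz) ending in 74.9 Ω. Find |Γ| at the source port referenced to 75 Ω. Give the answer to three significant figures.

|Γ| ≈ 0.346

λ = v/f = 0.87·c / 2.45 GHz = 0.107 m
βl = 2π·l/λ = 2π × 0.174 = 62.5°
tan(βl) = 1.92
Z_in = Z_0·(Z_L + jZ_0·tanβl)/(Z_0 + jZ_L·tanβl) = 37.8 − j12.9 Ω
Γ_s = (Z_in − Z_s)/(Z_in + Z_s) = (-37.2 − j12.9)/(113 − j12.9), |Γ_s| = 0.346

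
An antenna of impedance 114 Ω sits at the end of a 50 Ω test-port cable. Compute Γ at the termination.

Γ = 0.39

Γ = (Z_L − Z_0)/(Z_L + Z_0) = (114 − 50)/(114 + 50) = 64/164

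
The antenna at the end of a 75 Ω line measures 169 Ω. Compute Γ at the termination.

Γ = 0.385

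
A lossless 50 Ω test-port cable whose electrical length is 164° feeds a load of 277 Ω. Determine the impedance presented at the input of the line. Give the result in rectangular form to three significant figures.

Z_in ≈ 85.1 + j121 Ω

tan(βl) = tan(164°) = -0.287
Z_in = Z_0·(Z_L + jZ_0·tanβl)/(Z_0 + jZ_L·tanβl)
     = 50·(277 − j14.3)/(50 − j79.4)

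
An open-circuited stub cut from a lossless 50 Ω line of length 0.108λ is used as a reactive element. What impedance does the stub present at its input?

βl = 2π × 0.108 = 38.9°
tan(βl) = 0.806
For an open-circuited stub, Z_in = −jZ_0·cot(βl) = −jZ_0/tan(βl)

Z_in ≈ −j62 Ω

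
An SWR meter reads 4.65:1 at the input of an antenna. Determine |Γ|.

|Γ| = (S − 1)/(S + 1) = (4.65 − 1)/(4.65 + 1) = 3.65/5.65

|Γ| ≈ 0.646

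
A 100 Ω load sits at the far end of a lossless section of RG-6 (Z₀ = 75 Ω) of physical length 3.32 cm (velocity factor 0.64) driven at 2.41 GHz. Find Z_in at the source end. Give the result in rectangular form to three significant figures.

Z_in ≈ 83.7 + j21.1 Ω

λ = v/f = 0.64·c / 2.41 GHz = 0.0797 m
βl = 2π·l/λ = 2π × 0.417 = 150°
tan(βl) = tan(150°) = -0.577
Z_in = Z_0·(Z_L + jZ_0·tanβl)/(Z_0 + jZ_L·tanβl)
     = 75·(100 − j43.3)/(75 − j57.7)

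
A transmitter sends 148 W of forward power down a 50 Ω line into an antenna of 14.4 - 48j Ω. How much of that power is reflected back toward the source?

P_reflected ≈ 81.9 W

|Γ| = |(-35.6 − j48)/(64.4 − j48)| = 0.744
|Γ|² = 0.554
P_refl = |Γ|²·P_inc = 81.9 W, P_del = (1 − |Γ|²)·P_inc = 66.1 W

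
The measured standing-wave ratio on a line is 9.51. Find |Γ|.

|Γ| ≈ 0.81

|Γ| = (S − 1)/(S + 1) = (9.51 − 1)/(9.51 + 1) = 8.51/10.5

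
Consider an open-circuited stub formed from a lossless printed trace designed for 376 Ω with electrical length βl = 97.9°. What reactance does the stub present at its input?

X_in ≈ 52.2 Ω (inductive)

tan(βl) = -7.21
For an open-circuited stub, Z_in = −jZ_0·cot(βl) = −jZ_0/tan(βl)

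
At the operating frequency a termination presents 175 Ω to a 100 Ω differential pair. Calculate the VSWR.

VSWR ≈ 1.75

Γ = (175 − 100)/(175 + 100) = 0.273
VSWR = (1 + 0.273)/(1 − 0.273)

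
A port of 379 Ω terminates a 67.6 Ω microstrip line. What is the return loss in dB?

Γ = (379 − 67.6)/(379 + 67.6) = 0.697
RL = −20·log₁₀|Γ| = −20·log₁₀(0.697)

RL ≈ 3.13 dB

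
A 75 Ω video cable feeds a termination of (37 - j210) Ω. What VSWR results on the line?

Γ = (Z_L − Z_0)/(Z_L + Z_0) = (-38 − j210)/(112 − j210)
|Γ| = 213/238 = 0.897
VSWR = (1 + |Γ|)/(1 − |Γ|) = 1.9/0.103

VSWR ≈ 18.4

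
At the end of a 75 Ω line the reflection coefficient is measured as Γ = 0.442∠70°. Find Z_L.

Z_L = Z_0·(1 + Γ)/(1 − Γ) = 75·(1.15 + j0.415)/(0.849 − j0.415)

Z_L ≈ 67.6 + j69.8 Ω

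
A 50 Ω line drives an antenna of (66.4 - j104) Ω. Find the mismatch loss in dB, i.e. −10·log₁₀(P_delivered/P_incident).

mismatch loss ≈ 2.64 dB

Γ = (16.4 − j104)/(116.4 − j104), |Γ| = 0.675
|Γ|² = 0.455, so P_del/P_inc = 1 − |Γ|² = 0.545
ML = −10·log₁₀(1 − |Γ|²)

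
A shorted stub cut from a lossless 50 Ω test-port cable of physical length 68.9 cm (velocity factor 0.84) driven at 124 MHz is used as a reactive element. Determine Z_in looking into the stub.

Z_in ≈ −j79.9 Ω

λ = v/f = 0.84·c / 124 MHz = 2.03 m
βl = 2π·l/λ = 2π × 0.339 = 122°
tan(βl) = -1.6
For a shorted stub, Z_in = jZ_0·tan(βl)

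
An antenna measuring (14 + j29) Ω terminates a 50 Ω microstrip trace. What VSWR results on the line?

VSWR ≈ 4.85

Γ = (Z_L − Z_0)/(Z_L + Z_0) = (-36 + j29)/(64 + j29)
|Γ| = 46.2/70.3 = 0.658
VSWR = (1 + |Γ|)/(1 − |Γ|) = 1.66/0.342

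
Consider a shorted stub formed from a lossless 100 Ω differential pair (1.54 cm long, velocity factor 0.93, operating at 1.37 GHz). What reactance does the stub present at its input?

λ = v/f = 0.93·c / 1.37 GHz = 0.204 m
βl = 2π·l/λ = 2π × 0.0756 = 27.2°
tan(βl) = 0.514
For a shorted stub, Z_in = jZ_0·tan(βl)

X_in ≈ 51.4 Ω (inductive)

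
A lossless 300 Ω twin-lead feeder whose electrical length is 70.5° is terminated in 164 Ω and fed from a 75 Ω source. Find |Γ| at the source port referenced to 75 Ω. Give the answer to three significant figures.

|Γ| ≈ 0.743

tan(βl) = 2.82
Z_in = Z_0·(Z_L + jZ_0·tanβl)/(Z_0 + jZ_L·tanβl) = 435 + j176 Ω
Γ_s = (Z_in − Z_s)/(Z_in + Z_s) = (360 + j176)/(510 + j176), |Γ_s| = 0.743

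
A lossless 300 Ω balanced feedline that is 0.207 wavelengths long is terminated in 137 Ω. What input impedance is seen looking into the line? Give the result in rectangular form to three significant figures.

Z_in ≈ 517 + j231 Ω

βl = 2π × 0.207 = 74.5°
tan(βl) = tan(74.5°) = 3.61
Z_in = Z_0·(Z_L + jZ_0·tanβl)/(Z_0 + jZ_L·tanβl)
     = 300·(137 + j1080)/(300 + j495)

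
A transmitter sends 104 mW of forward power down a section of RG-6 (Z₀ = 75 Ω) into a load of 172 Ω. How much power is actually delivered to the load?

Γ = (172 − 75)/(172 + 75) = 0.393
|Γ|² = 0.154
P_refl = |Γ|²·P_inc = 16 mW, P_del = (1 − |Γ|²)·P_inc = 88 mW

P_delivered ≈ 88 mW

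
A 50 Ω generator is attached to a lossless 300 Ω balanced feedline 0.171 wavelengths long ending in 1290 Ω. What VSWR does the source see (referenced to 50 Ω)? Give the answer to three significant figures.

βl = 2π × 0.171 = 61.6°
tan(βl) = 1.85
Z_in = Z_0·(Z_L + jZ_0·tanβl)/(Z_0 + jZ_L·tanβl) = 88.8 − j151 Ω
Γ_s = (Z_in − Z_s)/(Z_in + Z_s) = (38.8 − j151)/(139 − j151), |Γ_s| = 0.761
VSWR = (1 + |Γ_s|)/(1 − |Γ_s|)

VSWR ≈ 7.36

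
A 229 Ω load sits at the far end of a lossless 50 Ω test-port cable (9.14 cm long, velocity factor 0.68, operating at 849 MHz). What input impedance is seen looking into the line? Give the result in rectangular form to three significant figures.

λ = v/f = 0.68·c / 849 MHz = 0.24 m
βl = 2π·l/λ = 2π × 0.38 = 137°
tan(βl) = tan(137°) = -0.935
Z_in = Z_0·(Z_L + jZ_0·tanβl)/(Z_0 + jZ_L·tanβl)
     = 50·(229 − j46.7)/(50 − j214)

Z_in ≈ 22.2 + j48.3 Ω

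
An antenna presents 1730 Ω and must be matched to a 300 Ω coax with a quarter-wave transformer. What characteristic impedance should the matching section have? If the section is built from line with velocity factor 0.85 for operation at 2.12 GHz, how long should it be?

Z_qwt ≈ 720 Ω; length ≈ 3.01 cm

Z_qwt = √(Z_0·R_L) = √(300 × 1730) = √519000
λ = 0.85·c/f = 0.12 m, so l = λ/4 = 0.0301 m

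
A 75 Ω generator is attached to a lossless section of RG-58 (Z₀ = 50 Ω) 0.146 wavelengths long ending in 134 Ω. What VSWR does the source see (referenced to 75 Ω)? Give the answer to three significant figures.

βl = 2π × 0.146 = 52.6°
tan(βl) = 1.31
Z_in = Z_0·(Z_L + jZ_0·tanβl)/(Z_0 + jZ_L·tanβl) = 27.4 − j30.5 Ω
Γ_s = (Z_in − Z_s)/(Z_in + Z_s) = (-47.6 − j30.5)/(102 − j30.5), |Γ_s| = 0.529
VSWR = (1 + |Γ_s|)/(1 − |Γ_s|)

VSWR ≈ 3.25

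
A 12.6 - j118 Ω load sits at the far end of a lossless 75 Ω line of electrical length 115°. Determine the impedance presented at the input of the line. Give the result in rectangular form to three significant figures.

Z_in ≈ 12.2 + j116 Ω

tan(βl) = tan(115°) = -2.14
Z_in = Z_0·(Z_L + jZ_0·tanβl)/(Z_0 + jZ_L·tanβl)
     = 75·(12.6 − j279)/(-178 − j27)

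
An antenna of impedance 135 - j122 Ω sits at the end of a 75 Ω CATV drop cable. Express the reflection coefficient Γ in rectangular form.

Γ ≈ 0.466 − j0.31

Γ = (Z_L − Z_0)/(Z_L + Z_0) = (60 − j122)/(210 − j122)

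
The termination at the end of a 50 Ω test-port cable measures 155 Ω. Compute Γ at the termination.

Γ = (Z_L − Z_0)/(Z_L + Z_0) = (155 − 50)/(155 + 50) = 105/205

Γ = 0.512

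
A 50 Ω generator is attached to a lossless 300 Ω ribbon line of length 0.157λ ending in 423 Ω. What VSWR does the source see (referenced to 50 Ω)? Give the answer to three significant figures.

VSWR ≈ 5.55

βl = 2π × 0.157 = 56.5°
tan(βl) = 1.51
Z_in = Z_0·(Z_L + jZ_0·tanβl)/(Z_0 + jZ_L·tanβl) = 251 − j80.8 Ω
Γ_s = (Z_in − Z_s)/(Z_in + Z_s) = (201 − j80.8)/(301 − j80.8), |Γ_s| = 0.695
VSWR = (1 + |Γ_s|)/(1 − |Γ_s|)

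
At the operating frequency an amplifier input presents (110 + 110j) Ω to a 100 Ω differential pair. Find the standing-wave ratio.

VSWR ≈ 2.74

Γ = (Z_L − Z_0)/(Z_L + Z_0) = (10 + j110)/(210 + j110)
|Γ| = 110/237 = 0.466
VSWR = (1 + |Γ|)/(1 − |Γ|) = 1.47/0.534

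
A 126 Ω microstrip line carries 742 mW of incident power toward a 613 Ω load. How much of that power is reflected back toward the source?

Γ = (613 − 126)/(613 + 126) = 0.659
|Γ|² = 0.434
P_refl = |Γ|²·P_inc = 322 mW, P_del = (1 − |Γ|²)·P_inc = 420 mW

P_reflected ≈ 322 mW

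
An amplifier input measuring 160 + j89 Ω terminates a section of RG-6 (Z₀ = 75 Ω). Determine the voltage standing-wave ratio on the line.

Γ = (Z_L − Z_0)/(Z_L + Z_0) = (85 + j89)/(235 + j89)
|Γ| = 123/251 = 0.49
VSWR = (1 + |Γ|)/(1 − |Γ|) = 1.49/0.51

VSWR ≈ 2.92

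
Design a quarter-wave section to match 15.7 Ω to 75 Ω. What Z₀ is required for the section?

Z_qwt = √(Z_0·R_L) = √(75 × 15.7) = √1178

Z_qwt ≈ 34.3 Ω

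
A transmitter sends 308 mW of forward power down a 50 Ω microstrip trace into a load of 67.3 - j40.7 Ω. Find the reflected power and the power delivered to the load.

P_reflected ≈ 39.1 mW; P_delivered ≈ 269 mW

|Γ| = |(17.3 − j40.7)/(117.3 − j40.7)| = 0.356
|Γ|² = 0.127
P_refl = |Γ|²·P_inc = 39.1 mW, P_del = (1 − |Γ|²)·P_inc = 269 mW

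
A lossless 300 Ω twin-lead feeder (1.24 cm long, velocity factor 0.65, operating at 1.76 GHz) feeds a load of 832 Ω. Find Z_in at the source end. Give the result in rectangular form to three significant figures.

λ = v/f = 0.65·c / 1.76 GHz = 0.111 m
βl = 2π·l/λ = 2π × 0.112 = 40.3°
tan(βl) = tan(40.3°) = 0.848
Z_in = Z_0·(Z_L + jZ_0·tanβl)/(Z_0 + jZ_L·tanβl)
     = 300·(832 + j254)/(300 + j705)

Z_in ≈ 219 − j261 Ω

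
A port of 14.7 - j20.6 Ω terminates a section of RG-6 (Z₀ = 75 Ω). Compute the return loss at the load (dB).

Γ = (-60.3 − j20.6)/(89.7 − j20.6), |Γ| = 0.692
RL = −20·log₁₀|Γ| = −20·log₁₀(0.692)

RL ≈ 3.19 dB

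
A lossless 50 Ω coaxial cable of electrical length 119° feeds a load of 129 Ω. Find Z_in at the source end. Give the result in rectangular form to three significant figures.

Z_in ≈ 24.2 + j22.5 Ω

tan(βl) = tan(119°) = -1.8
Z_in = Z_0·(Z_L + jZ_0·tanβl)/(Z_0 + jZ_L·tanβl)
     = 50·(129 − j90.2)/(50 − j233)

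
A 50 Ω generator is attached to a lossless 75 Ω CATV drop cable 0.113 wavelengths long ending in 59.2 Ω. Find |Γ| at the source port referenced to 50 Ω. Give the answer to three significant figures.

βl = 2π × 0.113 = 40.7°
tan(βl) = 0.86
Z_in = Z_0·(Z_L + jZ_0·tanβl)/(Z_0 + jZ_L·tanβl) = 70.5 + j16.6 Ω
Γ_s = (Z_in − Z_s)/(Z_in + Z_s) = (20.5 + j16.6)/(120 + j16.6), |Γ_s| = 0.217

|Γ| ≈ 0.217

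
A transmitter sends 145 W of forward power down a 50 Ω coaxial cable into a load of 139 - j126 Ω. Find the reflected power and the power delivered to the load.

|Γ| = |(89 − j126)/(189 − j126)| = 0.679
|Γ|² = 0.461
P_refl = |Γ|²·P_inc = 66.9 W, P_del = (1 − |Γ|²)·P_inc = 78.1 W

P_reflected ≈ 66.9 W; P_delivered ≈ 78.1 W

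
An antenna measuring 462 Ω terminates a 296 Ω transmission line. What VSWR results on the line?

VSWR ≈ 1.56

Γ = (462 − 296)/(462 + 296) = 0.219
VSWR = (1 + 0.219)/(1 − 0.219)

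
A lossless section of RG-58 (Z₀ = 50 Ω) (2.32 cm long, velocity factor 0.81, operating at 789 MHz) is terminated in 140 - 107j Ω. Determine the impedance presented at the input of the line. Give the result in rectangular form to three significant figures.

λ = v/f = 0.81·c / 789 MHz = 0.308 m
βl = 2π·l/λ = 2π × 0.0753 = 27.1°
tan(βl) = tan(27.1°) = 0.512
Z_in = Z_0·(Z_L + jZ_0·tanβl)/(Z_0 + jZ_L·tanβl)
     = 50·(140 − j81.4)/(105 + j71.7)

Z_in ≈ 27.4 − j57.6 Ω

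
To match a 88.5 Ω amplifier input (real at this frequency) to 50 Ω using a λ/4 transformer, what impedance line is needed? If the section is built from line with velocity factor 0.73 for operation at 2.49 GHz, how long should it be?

Z_qwt ≈ 66.5 Ω; length ≈ 2.2 cm

Z_qwt = √(Z_0·R_L) = √(50 × 88.5) = √4425
λ = 0.73·c/f = 0.088 m, so l = λ/4 = 0.022 m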